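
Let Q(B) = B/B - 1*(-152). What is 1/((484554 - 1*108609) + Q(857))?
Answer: 1/376098 ≈ 2.6589e-6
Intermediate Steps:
Q(B) = 153 (Q(B) = 1 + 152 = 153)
1/((484554 - 1*108609) + Q(857)) = 1/((484554 - 1*108609) + 153) = 1/((484554 - 108609) + 153) = 1/(375945 + 153) = 1/376098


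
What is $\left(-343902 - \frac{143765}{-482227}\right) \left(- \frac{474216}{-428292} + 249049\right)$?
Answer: $- \frac{1474114768958449300853}{17211163857} \approx -8.5649 \cdot 10^{10}$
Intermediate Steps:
$\left(-343902 - \frac{143765}{-482227}\right) \left(- \frac{474216}{-428292} + 249049\right) = \left(-343902 - - \frac{143765}{482227}\right) \left(\left(-474216\right) \left(- \frac{1}{428292}\right) + 249049\right) = \left(-343902 + \frac{143765}{482227}\right) \left(\frac{39518}{35691} + 249049\right) = \left(- \frac{165838685989}{482227}\right) \frac{8888847377}{35691} = - \frac{1474114768958449300853}{17211163857}$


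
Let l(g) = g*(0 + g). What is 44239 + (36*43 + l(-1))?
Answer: 45788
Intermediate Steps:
l(g) = g**2 (l(g) = g*g = g**2)
44239 + (36*43 + l(-1)) = 44239 + (36*43 + (-1)**2) = 44239 + (1548 + 1) = 44239 + 1549 = 45788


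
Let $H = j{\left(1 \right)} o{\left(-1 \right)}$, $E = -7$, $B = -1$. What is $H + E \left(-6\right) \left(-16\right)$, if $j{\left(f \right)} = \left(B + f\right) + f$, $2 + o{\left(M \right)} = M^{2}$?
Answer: $-673$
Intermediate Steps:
$o{\left(M \right)} = -2 + M^{2}$
$j{\left(f \right)} = -1 + 2 f$ ($j{\left(f \right)} = \left(-1 + f\right) + f = -1 + 2 f$)
$H = -1$ ($H = \left(-1 + 2 \cdot 1\right) \left(-2 + \left(-1\right)^{2}\right) = \left(-1 + 2\right) \left(-2 + 1\right) = 1 \left(-1\right) = -1$)
$H + E \left(-6\right) \left(-16\right) = -1 + \left(-7\right) \left(-6\right) \left(-16\right) = -1 + 42 \left(-16\right) = -1 - 672 = -673$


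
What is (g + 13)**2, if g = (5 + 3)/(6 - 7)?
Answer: 25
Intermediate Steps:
g = -8 (g = 8/(-1) = 8*(-1) = -8)
(g + 13)**2 = (-8 + 13)**2 = 5**2 = 25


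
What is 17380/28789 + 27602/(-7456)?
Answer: -332524349/107325392 ≈ -3.0983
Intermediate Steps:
17380/28789 + 27602/(-7456) = 17380*(1/28789) + 27602*(-1/7456) = 17380/28789 - 13801/3728 = -332524349/107325392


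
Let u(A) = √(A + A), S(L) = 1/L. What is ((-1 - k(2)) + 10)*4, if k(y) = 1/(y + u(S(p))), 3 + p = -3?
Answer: 444/13 + 4*I*√3/13 ≈ 34.154 + 0.53294*I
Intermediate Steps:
p = -6 (p = -3 - 3 = -6)
S(L) = 1/L
u(A) = √2*√A (u(A) = √(2*A) = √2*√A)
k(y) = 1/(y + I*√3/3) (k(y) = 1/(y + √2*√(1/(-6))) = 1/(y + √2*√(-⅙)) = 1/(y + √2*(I*√6/6)) = 1/(y + I*√3/3))
((-1 - k(2)) + 10)*4 = ((-1 - 3/(3*2 + I*√3)) + 10)*4 = ((-1 - 3/(6 + I*√3)) + 10)*4 = (9 - 3/(6 + I*√3))*4 = 36 - 12/(6 + I*√3)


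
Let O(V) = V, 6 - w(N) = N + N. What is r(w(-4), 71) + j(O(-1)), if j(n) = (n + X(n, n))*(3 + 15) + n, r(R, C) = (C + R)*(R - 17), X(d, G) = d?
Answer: -292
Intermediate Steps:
w(N) = 6 - 2*N (w(N) = 6 - (N + N) = 6 - 2*N)
r(R, C) = (-17 + R)*(C + R) (r(R, C) = (C + R)*(-17 + R) = (-17 + R)*(C + R))
j(n) = 37*n (j(n) = (n + n)*(3 + 15) + n = (2*n)*18 + n = 36*n + n = 37*n)
r(w(-4), 71) + j(O(-1)) = ((6 - 2*(-4))² - 17*71 - 17*(6 - 2*(-4)) + 71*(6 - 2*(-4))) + 37*(-1) = ((6 + 8)² - 1207 - 17*(6 + 8) + 71*(6 + 8)) - 37 = (14² - 1207 - 17*14 + 71*14) - 37 = (196 - 1207 - 238 + 994) - 37 = -255 - 37 = -292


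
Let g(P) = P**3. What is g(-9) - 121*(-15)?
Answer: 1086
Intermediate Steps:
g(-9) - 121*(-15) = (-9)**3 - 121*(-15) = -729 + 1815 = 1086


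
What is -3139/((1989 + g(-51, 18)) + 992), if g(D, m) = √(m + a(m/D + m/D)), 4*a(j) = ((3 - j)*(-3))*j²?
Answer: -45972704767/43658609963 + 160089*√154190/43658609963 ≈ -1.0516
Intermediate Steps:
a(j) = j²*(-9 + 3*j)/4 (a(j) = (((3 - j)*(-3))*j²)/4 = ((-9 + 3*j)*j²)/4 = (j²*(-9 + 3*j))/4 = j²*(-9 + 3*j)/4)
g(D, m) = √(m + 3*m²*(-3 + 2*m/D)/D²) (g(D, m) = √(m + 3*(m/D + m/D)²*(-3 + (m/D + m/D))/4) = √(m + 3*(2*m/D)²*(-3 + 2*m/D)/4) = √(m + 3*(4*m²/D²)*(-3 + 2*m/D)/4) = √(m + 3*m²*(-3 + 2*m/D)/D²))
-3139/((1989 + g(-51, 18)) + 992) = -3139/((1989 + √(18*((-51)³ - 3*18*(-2*18 + 3*(-51)))/(-51)³)) + 992) = -3139/((1989 + √(18*(-1/132651)*(-132651 - 3*18*(-36 - 153)))) + 992) = -3139/((1989 + √(18*(-1/132651)*(-132651 - 3*18*(-189)))) + 992) = -3139/((1989 + √(18*(-1/132651)*(-132651 + 10206))) + 992) = -3139/((1989 + √(18*(-1/132651)*(-122445))) + 992) = -3139/((1989 + √(81630/4913)) + 992) = -3139/((1989 + 3*√154190/289) + 992) = -3139/(2981 + 3*√154190/289)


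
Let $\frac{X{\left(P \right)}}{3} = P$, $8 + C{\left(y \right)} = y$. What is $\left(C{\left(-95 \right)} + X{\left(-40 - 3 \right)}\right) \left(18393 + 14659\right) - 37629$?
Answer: $-7705693$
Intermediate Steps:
$C{\left(y \right)} = -8 + y$
$X{\left(P \right)} = 3 P$
$\left(C{\left(-95 \right)} + X{\left(-40 - 3 \right)}\right) \left(18393 + 14659\right) - 37629 = \left(\left(-8 - 95\right) + 3 \left(-40 - 3\right)\right) \left(18393 + 14659\right) - 37629 = \left(-103 + 3 \left(-40 - 3\right)\right) 33052 - 37629 = \left(-103 + 3 \left(-43\right)\right) 33052 - 37629 = \left(-103 - 129\right) 33052 - 37629 = \left(-232\right) 33052 - 37629 = -7668064 - 37629 = -7705693$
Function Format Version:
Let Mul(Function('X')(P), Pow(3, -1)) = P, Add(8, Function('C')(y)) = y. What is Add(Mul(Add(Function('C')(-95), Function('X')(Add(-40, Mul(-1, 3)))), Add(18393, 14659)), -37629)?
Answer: -7705693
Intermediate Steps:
Function('C')(y) = Add(-8, y)
Function('X')(P) = Mul(3, P)
Add(Mul(Add(Function('C')(-95), Function('X')(Add(-40, Mul(-1, 3)))), Add(18393, 14659)), -37629) = Add(Mul(Add(Add(-8, -95), Mul(3, Add(-40, Mul(-1, 3)))), Add(18393, 14659)), -37629) = Add(Mul(Add(-103, Mul(3, Add(-40, -3))), 33052), -37629) = Add(Mul(Add(-103, Mul(3, -43)), 33052), -37629) = Add(Mul(Add(-103, -129), 33052), -37629) = Add(Mul(-232, 33052), -37629) = Add(-7668064, -37629) = -7705693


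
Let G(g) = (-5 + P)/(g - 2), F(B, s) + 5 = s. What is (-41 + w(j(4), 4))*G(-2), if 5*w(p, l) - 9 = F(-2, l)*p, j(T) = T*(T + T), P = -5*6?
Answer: -399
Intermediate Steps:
F(B, s) = -5 + s
P = -30
G(g) = -35/(-2 + g) (G(g) = (-5 - 30)/(g - 2) = -35/(-2 + g))
j(T) = 2*T² (j(T) = T*(2*T) = 2*T²)
w(p, l) = 9/5 + p*(-5 + l)/5 (w(p, l) = 9/5 + ((-5 + l)*p)/5 = 9/5 + (p*(-5 + l))/5 = 9/5 + p*(-5 + l)/5)
(-41 + w(j(4), 4))*G(-2) = (-41 + (9/5 + (2*4²)*(-5 + 4)/5))*(-35/(-2 - 2)) = (-41 + (9/5 + (⅕)*(2*16)*(-1)))*(-35/(-4)) = (-41 + (9/5 + (⅕)*32*(-1)))*(-35*(-¼)) = (-41 + (9/5 - 32/5))*(35/4) = (-41 - 23/5)*(35/4) = -228/5*35/4 = -399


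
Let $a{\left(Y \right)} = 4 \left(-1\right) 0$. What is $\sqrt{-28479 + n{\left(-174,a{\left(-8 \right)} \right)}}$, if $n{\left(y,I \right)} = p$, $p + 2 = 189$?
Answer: $2 i \sqrt{7073} \approx 168.2 i$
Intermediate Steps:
$p = 187$ ($p = -2 + 189 = 187$)
$a{\left(Y \right)} = 0$ ($a{\left(Y \right)} = \left(-4\right) 0 = 0$)
$n{\left(y,I \right)} = 187$
$\sqrt{-28479 + n{\left(-174,a{\left(-8 \right)} \right)}} = \sqrt{-28479 + 187} = \sqrt{-28292} = 2 i \sqrt{7073}$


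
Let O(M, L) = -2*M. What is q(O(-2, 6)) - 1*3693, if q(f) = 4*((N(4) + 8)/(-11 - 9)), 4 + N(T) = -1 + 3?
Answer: -18471/5 ≈ -3694.2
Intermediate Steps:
N(T) = -2 (N(T) = -4 + (-1 + 3) = -4 + 2 = -2)
q(f) = -6/5 (q(f) = 4*((-2 + 8)/(-11 - 9)) = 4*(6/(-20)) = 4*(6*(-1/20)) = 4*(-3/10) = -6/5)
q(O(-2, 6)) - 1*3693 = -6/5 - 1*3693 = -6/5 - 3693 = -18471/5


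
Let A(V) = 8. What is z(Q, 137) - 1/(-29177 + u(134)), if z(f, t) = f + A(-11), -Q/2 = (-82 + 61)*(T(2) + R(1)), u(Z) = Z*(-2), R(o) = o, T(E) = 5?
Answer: 7655701/29445 ≈ 260.00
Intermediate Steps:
u(Z) = -2*Z
Q = 252 (Q = -2*(-82 + 61)*(5 + 1) = -(-42)*6 = -2*(-126) = 252)
z(f, t) = 8 + f (z(f, t) = f + 8 = 8 + f)
z(Q, 137) - 1/(-29177 + u(134)) = (8 + 252) - 1/(-29177 - 2*134) = 260 - 1/(-29177 - 268) = 260 - 1/(-29445) = 260 - 1*(-1/29445) = 260 + 1/29445 = 7655701/29445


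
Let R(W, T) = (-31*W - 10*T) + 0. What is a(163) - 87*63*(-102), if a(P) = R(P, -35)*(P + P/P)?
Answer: -212230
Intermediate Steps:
R(W, T) = -31*W - 10*T
a(P) = (1 + P)*(350 - 31*P) (a(P) = (-31*P - 10*(-35))*(P + P/P) = (-31*P + 350)*(P + 1) = (350 - 31*P)*(1 + P) = (1 + P)*(350 - 31*P))
a(163) - 87*63*(-102) = -(1 + 163)*(-350 + 31*163) - 87*63*(-102) = -1*164*(-350 + 5053) - 5481*(-102) = -1*164*4703 - 1*(-559062) = -771292 + 559062 = -212230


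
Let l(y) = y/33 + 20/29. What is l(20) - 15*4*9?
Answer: -515540/957 ≈ -538.70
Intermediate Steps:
l(y) = 20/29 + y/33 (l(y) = y*(1/33) + 20*(1/29) = y/33 + 20/29 = 20/29 + y/33)
l(20) - 15*4*9 = (20/29 + (1/33)*20) - 15*4*9 = (20/29 + 20/33) - 60*9 = 1240/957 - 1*540 = 1240/957 - 540 = -515540/957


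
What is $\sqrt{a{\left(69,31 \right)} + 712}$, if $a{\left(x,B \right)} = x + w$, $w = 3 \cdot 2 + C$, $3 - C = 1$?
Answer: $\sqrt{789} \approx 28.089$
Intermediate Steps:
$C = 2$ ($C = 3 - 1 = 2$)
$w = 8$ ($w = 3 \cdot 2 + 2 = 6 + 2 = 8$)
$a{\left(x,B \right)} = 8 + x$ ($a{\left(x,B \right)} = x + 8 = 8 + x$)
$\sqrt{a{\left(69,31 \right)} + 712} = \sqrt{\left(8 + 69\right) + 712} = \sqrt{77 + 712} = \sqrt{789}$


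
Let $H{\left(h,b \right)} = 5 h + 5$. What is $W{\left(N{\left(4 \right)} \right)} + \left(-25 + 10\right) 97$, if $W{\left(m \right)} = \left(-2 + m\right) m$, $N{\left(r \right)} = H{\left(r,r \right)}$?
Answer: $-880$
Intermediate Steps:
$H{\left(h,b \right)} = 5 + 5 h$
$N{\left(r \right)} = 5 + 5 r$
$W{\left(m \right)} = m \left(-2 + m\right)$
$W{\left(N{\left(4 \right)} \right)} + \left(-25 + 10\right) 97 = \left(5 + 5 \cdot 4\right) \left(-2 + \left(5 + 5 \cdot 4\right)\right) + \left(-25 + 10\right) 97 = \left(5 + 20\right) \left(-2 + \left(5 + 20\right)\right) - 1455 = 25 \left(-2 + 25\right) - 1455 = 25 \cdot 23 - 1455 = 575 - 1455 = -880$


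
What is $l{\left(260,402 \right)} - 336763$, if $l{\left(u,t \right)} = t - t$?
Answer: $-336763$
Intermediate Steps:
$l{\left(u,t \right)} = 0$
$l{\left(260,402 \right)} - 336763 = 0 - 336763 = -336763$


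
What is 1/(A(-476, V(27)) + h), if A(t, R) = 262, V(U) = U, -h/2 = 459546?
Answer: -1/918830 ≈ -1.0883e-6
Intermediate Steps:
h = -919092 (h = -2*459546 = -919092)
1/(A(-476, V(27)) + h) = 1/(262 - 919092) = 1/(-918830) = -1/918830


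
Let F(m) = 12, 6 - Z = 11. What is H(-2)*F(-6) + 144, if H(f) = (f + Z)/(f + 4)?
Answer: 102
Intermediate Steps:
Z = -5 (Z = 6 - 1*11 = 6 - 11 = -5)
H(f) = (-5 + f)/(4 + f) (H(f) = (f - 5)/(f + 4) = (-5 + f)/(4 + f))
H(-2)*F(-6) + 144 = ((-5 - 2)/(4 - 2))*12 + 144 = (-7/2)*12 + 144 = ((½)*(-7))*12 + 144 = -7/2*12 + 144 = -42 + 144 = 102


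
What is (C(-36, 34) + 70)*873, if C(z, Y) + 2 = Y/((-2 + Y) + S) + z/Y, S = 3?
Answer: 35276184/595 ≈ 59288.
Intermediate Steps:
C(z, Y) = -2 + Y/(1 + Y) + z/Y (C(z, Y) = -2 + (Y/((-2 + Y) + 3) + z/Y) = -2 + (Y/(1 + Y) + z/Y) = -2 + Y/(1 + Y) + z/Y)
(C(-36, 34) + 70)*873 = ((-36 - 1*34² - 2*34 + 34*(-36))/(34*(1 + 34)) + 70)*873 = ((1/34)*(-36 - 1*1156 - 68 - 1224)/35 + 70)*873 = ((1/34)*(1/35)*(-36 - 1156 - 68 - 1224) + 70)*873 = ((1/34)*(1/35)*(-2484) + 70)*873 = (-1242/595 + 70)*873 = (40408/595)*873 = 35276184/595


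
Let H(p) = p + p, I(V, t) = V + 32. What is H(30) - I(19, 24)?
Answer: 9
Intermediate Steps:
I(V, t) = 32 + V
H(p) = 2*p
H(30) - I(19, 24) = 2*30 - (32 + 19) = 60 - 1*51 = 60 - 51 = 9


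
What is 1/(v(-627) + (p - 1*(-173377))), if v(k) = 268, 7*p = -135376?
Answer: 7/1080139 ≈ 6.4806e-6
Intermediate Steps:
p = -135376/7 (p = (⅐)*(-135376) = -135376/7 ≈ -19339.)
1/(v(-627) + (p - 1*(-173377))) = 1/(268 + (-135376/7 - 1*(-173377))) = 1/(268 + (-135376/7 + 173377)) = 1/(268 + 1078263/7) = 1/(1080139/7) = 7/1080139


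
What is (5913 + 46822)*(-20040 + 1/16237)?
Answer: -17159414175065/16237 ≈ -1.0568e+9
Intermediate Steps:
(5913 + 46822)*(-20040 + 1/16237) = 52735*(-20040 + 1/16237) = 52735*(-325389479/16237) = -17159414175065/16237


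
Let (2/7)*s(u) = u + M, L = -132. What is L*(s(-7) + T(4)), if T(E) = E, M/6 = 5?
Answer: -11154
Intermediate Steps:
M = 30 (M = 6*5 = 30)
s(u) = 105 + 7*u/2 (s(u) = 7*(u + 30)/2 = 7*(30 + u)/2 = 105 + 7*u/2)
L*(s(-7) + T(4)) = -132*((105 + (7/2)*(-7)) + 4) = -132*((105 - 49/2) + 4) = -132*(161/2 + 4) = -132*169/2 = -11154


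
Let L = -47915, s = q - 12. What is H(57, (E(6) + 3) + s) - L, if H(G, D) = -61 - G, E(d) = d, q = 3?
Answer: 47797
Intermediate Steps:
s = -9 (s = 3 - 12 = -9)
H(57, (E(6) + 3) + s) - L = (-61 - 1*57) - 1*(-47915) = (-61 - 57) + 47915 = -118 + 47915 = 47797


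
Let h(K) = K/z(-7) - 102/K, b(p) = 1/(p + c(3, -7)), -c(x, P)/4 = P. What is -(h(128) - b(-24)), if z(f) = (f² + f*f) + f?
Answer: -2095/5824 ≈ -0.35972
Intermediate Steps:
c(x, P) = -4*P
z(f) = f + 2*f² (z(f) = (f² + f²) + f = 2*f² + f = f + 2*f²)
b(p) = 1/(28 + p) (b(p) = 1/(p - 4*(-7)) = 1/(p + 28) = 1/(28 + p))
h(K) = -102/K + K/91 (h(K) = K/((-7*(1 + 2*(-7)))) - 102/K = K/((-7*(1 - 14))) - 102/K = K/((-7*(-13))) - 102/K = K/91 - 102/K = -102/K + K/91)
-(h(128) - b(-24)) = -((-102/128 + (1/91)*128) - 1/(28 - 24)) = -((-102*1/128 + 128/91) - 1/4) = -((-51/64 + 128/91) - 1*¼) = -(3551/5824 - ¼) = -1*2095/5824 = -2095/5824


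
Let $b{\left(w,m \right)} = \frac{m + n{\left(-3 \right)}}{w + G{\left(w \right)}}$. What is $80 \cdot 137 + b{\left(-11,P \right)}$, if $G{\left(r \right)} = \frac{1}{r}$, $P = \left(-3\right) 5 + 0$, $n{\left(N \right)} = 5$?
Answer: $\frac{668615}{61} \approx 10961.0$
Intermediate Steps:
$P = -15$ ($P = -15 + 0 = -15$)
$b{\left(w,m \right)} = \frac{5 + m}{w + \frac{1}{w}}$ ($b{\left(w,m \right)} = \frac{m + 5}{w + \frac{1}{w}} = \frac{5 + m}{w + \frac{1}{w}}$)
$80 \cdot 137 + b{\left(-11,P \right)} = 80 \cdot 137 - \frac{11 \left(5 - 15\right)}{1 + \left(-11\right)^{2}} = 10960 - 11 \frac{1}{1 + 121} \left(-10\right) = 10960 - 11 \cdot \frac{1}{122} \left(-10\right) = 10960 - \frac{11}{122} \left(-10\right) = 10960 + \frac{55}{61} = \frac{668615}{61}$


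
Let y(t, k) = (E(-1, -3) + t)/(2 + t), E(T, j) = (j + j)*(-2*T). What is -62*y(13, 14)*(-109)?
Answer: 6758/15 ≈ 450.53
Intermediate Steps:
E(T, j) = -4*T*j (E(T, j) = (2*j)*(-2*T) = -4*T*j)
y(t, k) = (-12 + t)/(2 + t) (y(t, k) = (-4*(-1)*(-3) + t)/(2 + t) = (-12 + t)/(2 + t))
-62*y(13, 14)*(-109) = -62*(-12 + 13)/(2 + 13)*(-109) = -62/15*(-109) = 6758/15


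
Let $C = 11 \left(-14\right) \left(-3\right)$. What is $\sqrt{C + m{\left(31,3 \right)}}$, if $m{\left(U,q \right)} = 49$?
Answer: $\sqrt{511} \approx 22.605$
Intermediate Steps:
$C = 462$ ($C = \left(-154\right) \left(-3\right) = 462$)
$\sqrt{C + m{\left(31,3 \right)}} = \sqrt{462 + 49} = \sqrt{511}$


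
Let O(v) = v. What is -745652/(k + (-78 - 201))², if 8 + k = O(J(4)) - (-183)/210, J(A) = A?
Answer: -3653694800/390023001 ≈ -9.3679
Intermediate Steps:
k = -219/70 (k = -8 + (4 - (-183)/210) = -8 + (4 - 1*(-61/70)) = -8 + (4 + 61/70) = -8 + 341/70 = -219/70 ≈ -3.1286)
-745652/(k + (-78 - 201))² = -745652/(-219/70 + (-78 - 201))² = -745652/(-219/70 - 279)² = -745652/((-19749/70)²) = -745652/390023001/4900 = -745652*4900/390023001 = -3653694800/390023001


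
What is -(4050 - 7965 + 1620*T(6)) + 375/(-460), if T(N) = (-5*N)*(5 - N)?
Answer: -4111095/92 ≈ -44686.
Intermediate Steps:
T(N) = -5*N*(5 - N)
-(4050 - 7965 + 1620*T(6)) + 375/(-460) = -(52650 - 7965) + 375/(-460) = -135/(1/((5*6*1)*12 + (30 - 59))) + 375*(-1/460) = -135/(1/(30*12 - 29)) - 75/92 = -135/(1/(360 - 29)) - 75/92 = -135/(1/331) - 75/92 = -135/1/331 - 75/92 = -135*331 - 75/92 = -44685 - 75/92 = -4111095/92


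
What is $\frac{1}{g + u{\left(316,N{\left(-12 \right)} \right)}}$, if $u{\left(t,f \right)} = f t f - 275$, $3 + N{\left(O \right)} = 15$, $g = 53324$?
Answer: $\frac{1}{98553} \approx 1.0147 \cdot 10^{-5}$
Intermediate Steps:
$N{\left(O \right)} = 12$ ($N{\left(O \right)} = -3 + 15 = 12$)
$u{\left(t,f \right)} = -275 + t f^{2}$ ($u{\left(t,f \right)} = t f^{2} - 275 = -275 + t f^{2}$)
$\frac{1}{g + u{\left(316,N{\left(-12 \right)} \right)}} = \frac{1}{53324 - \left(275 - 316 \cdot 12^{2}\right)} = \frac{1}{53324 + \left(-275 + 316 \cdot 144\right)} = \frac{1}{53324 + \left(-275 + 45504\right)} = \frac{1}{53324 + 45229} = \frac{1}{98553}$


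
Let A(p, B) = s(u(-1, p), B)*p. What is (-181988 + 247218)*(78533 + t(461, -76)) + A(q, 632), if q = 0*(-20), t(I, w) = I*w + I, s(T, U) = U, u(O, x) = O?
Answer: 2867380340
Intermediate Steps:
t(I, w) = I + I*w
q = 0
A(p, B) = B*p
(-181988 + 247218)*(78533 + t(461, -76)) + A(q, 632) = (-181988 + 247218)*(78533 + 461*(1 - 76)) + 632*0 = 65230*(78533 + 461*(-75)) + 0 = 65230*(78533 - 34575) + 0 = 65230*43958 + 0 = 2867380340 + 0 = 2867380340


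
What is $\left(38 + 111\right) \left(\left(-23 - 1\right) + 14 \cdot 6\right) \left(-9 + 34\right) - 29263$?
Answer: $194237$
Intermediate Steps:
$\left(38 + 111\right) \left(\left(-23 - 1\right) + 14 \cdot 6\right) \left(-9 + 34\right) - 29263 = 149 \left(-24 + 84\right) 25 - 29263 = 149 \cdot 60 \cdot 25 - 29263 = 149 \cdot 1500 - 29263 = 223500 - 29263 = 194237$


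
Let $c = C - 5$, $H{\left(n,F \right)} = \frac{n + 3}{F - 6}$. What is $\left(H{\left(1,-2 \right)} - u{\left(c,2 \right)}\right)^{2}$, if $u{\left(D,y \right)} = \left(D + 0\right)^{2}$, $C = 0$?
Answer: $\frac{2601}{4} \approx 650.25$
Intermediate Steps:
$H{\left(n,F \right)} = \frac{3 + n}{-6 + F}$
$c = -5$ ($c = 0 - 5 = -5$)
$u{\left(D,y \right)} = D^{2}$
$\left(H{\left(1,-2 \right)} - u{\left(c,2 \right)}\right)^{2} = \left(\frac{3 + 1}{-6 - 2} - \left(-5\right)^{2}\right)^{2} = \left(\frac{1}{-8} \cdot 4 - 25\right)^{2} = \left(\left(- \frac{1}{8}\right) 4 - 25\right)^{2} = \left(- \frac{1}{2} - 25\right)^{2} = \left(- \frac{51}{2}\right)^{2} = \frac{2601}{4}$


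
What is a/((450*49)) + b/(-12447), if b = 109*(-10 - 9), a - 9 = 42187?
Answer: 4530787/2178225 ≈ 2.0800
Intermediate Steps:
a = 42196 (a = 9 + 42187 = 42196)
b = -2071 (b = 109*(-19) = -2071)
a/((450*49)) + b/(-12447) = 42196/((450*49)) - 2071/(-12447) = 42196/22050 - 2071*(-1/12447) = 42196*(1/22050) + 2071/12447 = 3014/1575 + 2071/12447 = 4530787/2178225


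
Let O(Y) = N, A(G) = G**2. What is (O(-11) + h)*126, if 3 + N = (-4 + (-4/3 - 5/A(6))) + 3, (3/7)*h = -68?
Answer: -41363/2 ≈ -20682.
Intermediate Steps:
h = -476/3 (h = (7/3)*(-68) = -476/3 ≈ -158.67)
N = -197/36 (N = -3 + ((-4 + (-4/3 - 5/(6**2))) + 3) = -3 + ((-4 + (-4*1/3 - 5/36)) + 3) = -3 + ((-4 + (-4/3 - 5*1/36)) + 3) = -3 + ((-4 + (-4/3 - 5/36)) + 3) = -3 + ((-4 - 53/36) + 3) = -3 + (-197/36 + 3) = -3 - 89/36 = -197/36 ≈ -5.4722)
O(Y) = -197/36
(O(-11) + h)*126 = (-197/36 - 476/3)*126 = -5909/36*126 = -41363/2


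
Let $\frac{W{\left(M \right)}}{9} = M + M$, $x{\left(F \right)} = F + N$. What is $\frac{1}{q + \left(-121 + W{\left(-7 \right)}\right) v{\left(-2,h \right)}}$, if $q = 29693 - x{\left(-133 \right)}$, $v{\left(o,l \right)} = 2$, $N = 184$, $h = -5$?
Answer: $\frac{1}{29148} \approx 3.4308 \cdot 10^{-5}$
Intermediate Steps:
$x{\left(F \right)} = 184 + F$ ($x{\left(F \right)} = F + 184 = 184 + F$)
$W{\left(M \right)} = 18 M$ ($W{\left(M \right)} = 9 \left(M + M\right) = 9 \cdot 2 M = 18 M$)
$q = 29642$ ($q = 29693 - \left(184 - 133\right) = 29693 - 51 = 29642$)
$\frac{1}{q + \left(-121 + W{\left(-7 \right)}\right) v{\left(-2,h \right)}} = \frac{1}{29642 + \left(-121 + 18 \left(-7\right)\right) 2} = \frac{1}{29642 + \left(-121 - 126\right) 2} = \frac{1}{29642 - 494} = \frac{1}{29148}$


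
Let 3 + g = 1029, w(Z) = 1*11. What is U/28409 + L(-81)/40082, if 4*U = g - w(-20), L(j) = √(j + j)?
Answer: 1015/113636 + 9*I*√2/40082 ≈ 0.008932 + 0.00031755*I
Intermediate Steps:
w(Z) = 11
L(j) = √2*√j (L(j) = √(2*j) = √2*√j)
g = 1026 (g = -3 + 1029 = 1026)
U = 1015/4 (U = (1026 - 1*11)/4 = (1026 - 11)/4 = (¼)*1015 = 1015/4 ≈ 253.75)
U/28409 + L(-81)/40082 = (1015/4)/28409 + (√2*√(-81))/40082 = (1015/4)*(1/28409) + (√2*(9*I))*(1/40082) = 1015/113636 + (9*I*√2)*(1/40082) = 1015/113636 + 9*I*√2/40082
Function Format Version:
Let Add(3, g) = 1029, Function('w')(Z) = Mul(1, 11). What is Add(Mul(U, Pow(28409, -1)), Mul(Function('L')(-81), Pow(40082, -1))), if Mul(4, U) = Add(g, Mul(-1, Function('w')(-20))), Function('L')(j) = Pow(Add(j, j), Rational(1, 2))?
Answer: Add(Rational(1015, 113636), Mul(Rational(9, 40082), I, Pow(2, Rational(1, 2)))) ≈ Add(0.0089320, Mul(0.00031755, I))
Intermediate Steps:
Function('w')(Z) = 11
Function('L')(j) = Mul(Pow(2, Rational(1, 2)), Pow(j, Rational(1, 2))) (Function('L')(j) = Pow(Mul(2, j), Rational(1, 2)) = Mul(Pow(2, Rational(1, 2)), Pow(j, Rational(1, 2))))
g = 1026 (g = Add(-3, 1029) = 1026)
U = Rational(1015, 4) (U = Mul(Rational(1, 4), Add(1026, Mul(-1, 11))) = Mul(Rational(1, 4), Add(1026, -11)) = Mul(Rational(1, 4), 1015) = Rational(1015, 4) ≈ 253.75)
Add(Mul(U, Pow(28409, -1)), Mul(Function('L')(-81), Pow(40082, -1))) = Add(Mul(Rational(1015, 4), Pow(28409, -1)), Mul(Mul(Pow(2, Rational(1, 2)), Pow(-81, Rational(1, 2))), Pow(40082, -1))) = Add(Mul(Rational(1015, 4), Rational(1, 28409)), Mul(Mul(Pow(2, Rational(1, 2)), Mul(9, I)), Rational(1, 40082))) = Add(Rational(1015, 113636), Mul(Mul(9, I, Pow(2, Rational(1, 2))), Rational(1, 40082))) = Add(Rational(1015, 113636), Mul(Rational(9, 40082), I, Pow(2, Rational(1, 2))))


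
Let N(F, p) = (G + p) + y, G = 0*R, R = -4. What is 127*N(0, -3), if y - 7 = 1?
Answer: 635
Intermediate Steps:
y = 8 (y = 7 + 1 = 8)
G = 0 (G = 0*(-4) = 0)
N(F, p) = 8 + p (N(F, p) = (0 + p) + 8 = p + 8 = 8 + p)
127*N(0, -3) = 127*(8 - 3) = 127*5 = 635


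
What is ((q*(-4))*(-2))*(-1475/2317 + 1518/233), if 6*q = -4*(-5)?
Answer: 253882480/1619583 ≈ 156.76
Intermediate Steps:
q = 10/3 (q = (-4*(-5))/6 = (⅙)*20 = 10/3 ≈ 3.3333)
((q*(-4))*(-2))*(-1475/2317 + 1518/233) = (((10/3)*(-4))*(-2))*(-1475/2317 + 1518/233) = (-40/3*(-2))*(-1475*1/2317 + 1518*(1/233)) = 80*(-1475/2317 + 1518/233)/3 = (80/3)*(3173531/539861) = 253882480/1619583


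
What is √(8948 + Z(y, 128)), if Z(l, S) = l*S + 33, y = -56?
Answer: 7*√37 ≈ 42.579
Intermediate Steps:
Z(l, S) = 33 + S*l (Z(l, S) = S*l + 33 = 33 + S*l)
√(8948 + Z(y, 128)) = √(8948 + (33 + 128*(-56))) = √(8948 + (33 - 7168)) = √(8948 - 7135) = √1813 = 7*√37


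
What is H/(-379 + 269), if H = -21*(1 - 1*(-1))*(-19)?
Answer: -399/55 ≈ -7.2545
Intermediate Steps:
H = 798 (H = -21*(1 + 1)*(-19) = -21*2*(-19) = -42*(-19) = 798)
H/(-379 + 269) = 798/(-379 + 269) = 798/(-110) = 798*(-1/110) = -399/55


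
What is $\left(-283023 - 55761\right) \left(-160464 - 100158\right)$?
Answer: $88294563648$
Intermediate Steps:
$\left(-283023 - 55761\right) \left(-160464 - 100158\right) = \left(-283023 - 55761\right) \left(-260622\right) = \left(-338784\right) \left(-260622\right) = 88294563648$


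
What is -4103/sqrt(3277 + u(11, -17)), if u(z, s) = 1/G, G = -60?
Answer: -8206*sqrt(2949285)/196619 ≈ -71.674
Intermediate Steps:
u(z, s) = -1/60 (u(z, s) = 1/(-60) = -1/60)
-4103/sqrt(3277 + u(11, -17)) = -4103/sqrt(3277 - 1/60) = -4103*2*sqrt(2949285)/196619 = -8206*sqrt(2949285)/196619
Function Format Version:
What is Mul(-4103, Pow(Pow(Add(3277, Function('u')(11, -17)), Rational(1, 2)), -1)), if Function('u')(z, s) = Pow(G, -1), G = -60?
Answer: Mul(Rational(-8206, 196619), Pow(2949285, Rational(1, 2))) ≈ -71.674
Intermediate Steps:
Function('u')(z, s) = Rational(-1, 60) (Function('u')(z, s) = Pow(-60, -1) = Rational(-1, 60))
Mul(-4103, Pow(Pow(Add(3277, Function('u')(11, -17)), Rational(1, 2)), -1)) = Mul(-4103, Pow(Pow(Add(3277, Rational(-1, 60)), Rational(1, 2)), -1)) = Mul(-4103, Pow(Pow(Rational(196619, 60), Rational(1, 2)), -1)) = Mul(-4103, Pow(Mul(Rational(1, 30), Pow(2949285, Rational(1, 2))), -1)) = Mul(-4103, Mul(Rational(2, 196619), Pow(2949285, Rational(1, 2)))) = Mul(Rational(-8206, 196619), Pow(2949285, Rational(1, 2)))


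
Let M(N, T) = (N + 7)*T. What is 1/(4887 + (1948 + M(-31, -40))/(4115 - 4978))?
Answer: 863/4214573 ≈ 0.00020477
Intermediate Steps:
M(N, T) = T*(7 + N) (M(N, T) = (7 + N)*T = T*(7 + N))
1/(4887 + (1948 + M(-31, -40))/(4115 - 4978)) = 1/(4887 + (1948 - 40*(7 - 31))/(4115 - 4978)) = 1/(4887 + (1948 - 40*(-24))/(-863)) = 1/(4887 + (1948 + 960)*(-1/863)) = 1/(4887 + 2908*(-1/863)) = 1/(4887 - 2908/863) = 1/(4214573/863) = 863/4214573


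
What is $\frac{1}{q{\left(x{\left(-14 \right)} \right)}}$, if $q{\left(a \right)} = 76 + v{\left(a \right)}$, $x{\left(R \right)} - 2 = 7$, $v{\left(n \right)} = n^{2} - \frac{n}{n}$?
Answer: $\frac{1}{156} \approx 0.0064103$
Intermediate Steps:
$v{\left(n \right)} = -1 + n^{2}$ ($v{\left(n \right)} = n^{2} - 1 = -1 + n^{2}$)
$x{\left(R \right)} = 9$ ($x{\left(R \right)} = 2 + 7 = 9$)
$q{\left(a \right)} = 75 + a^{2}$ ($q{\left(a \right)} = 76 + \left(-1 + a^{2}\right) = 75 + a^{2}$)
$\frac{1}{q{\left(x{\left(-14 \right)} \right)}} = \frac{1}{75 + 9^{2}} = \frac{1}{75 + 81} = \frac{1}{156}$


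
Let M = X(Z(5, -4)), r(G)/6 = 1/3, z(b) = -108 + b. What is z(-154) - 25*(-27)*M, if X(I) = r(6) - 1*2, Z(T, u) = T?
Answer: -262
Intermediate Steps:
r(G) = 2 (r(G) = 6/3 = 6*(⅓) = 2)
X(I) = 0 (X(I) = 2 - 1*2 = 2 - 2 = 0)
M = 0
z(-154) - 25*(-27)*M = (-108 - 154) - 25*(-27)*0 = -262 - (-675)*0 = -262 - 1*0 = -262 + 0 = -262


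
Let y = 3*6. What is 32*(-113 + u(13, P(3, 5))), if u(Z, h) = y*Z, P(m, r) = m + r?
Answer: 3872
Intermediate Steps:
y = 18
u(Z, h) = 18*Z
32*(-113 + u(13, P(3, 5))) = 32*(-113 + 18*13) = 32*(-113 + 234) = 32*121 = 3872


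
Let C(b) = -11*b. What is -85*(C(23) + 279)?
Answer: -2210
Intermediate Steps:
-85*(C(23) + 279) = -85*(-11*23 + 279) = -85*(-253 + 279) = -85*26 = -2210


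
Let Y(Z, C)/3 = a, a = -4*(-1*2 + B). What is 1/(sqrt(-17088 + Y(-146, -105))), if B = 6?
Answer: -I*sqrt(119)/1428 ≈ -0.0076392*I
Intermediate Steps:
a = -16 (a = -4*(-1*2 + 6) = -4*(-2 + 6) = -4*4 = -16)
Y(Z, C) = -48 (Y(Z, C) = 3*(-16) = -48)
1/(sqrt(-17088 + Y(-146, -105))) = 1/(sqrt(-17088 - 48)) = 1/(sqrt(-17136)) = 1/(12*I*sqrt(119)) = -I*sqrt(119)/1428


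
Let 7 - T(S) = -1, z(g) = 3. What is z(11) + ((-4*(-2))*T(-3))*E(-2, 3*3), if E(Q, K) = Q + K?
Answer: 451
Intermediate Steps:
T(S) = 8 (T(S) = 7 - 1*(-1) = 7 + 1 = 8)
E(Q, K) = K + Q
z(11) + ((-4*(-2))*T(-3))*E(-2, 3*3) = 3 + (-4*(-2)*8)*(3*3 - 2) = 3 + (8*8)*(9 - 2) = 3 + 64*7 = 3 + 448 = 451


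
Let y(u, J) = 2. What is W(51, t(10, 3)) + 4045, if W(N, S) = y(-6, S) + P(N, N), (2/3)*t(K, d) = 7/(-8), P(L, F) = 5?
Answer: 4052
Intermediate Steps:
t(K, d) = -21/16 (t(K, d) = 3*(7/(-8))/2 = 3*(7*(-⅛))/2 = (3/2)*(-7/8) = -21/16)
W(N, S) = 7 (W(N, S) = 2 + 5 = 7)
W(51, t(10, 3)) + 4045 = 7 + 4045 = 4052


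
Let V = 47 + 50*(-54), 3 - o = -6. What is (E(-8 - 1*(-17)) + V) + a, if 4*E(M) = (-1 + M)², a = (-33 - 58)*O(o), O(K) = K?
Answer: -3456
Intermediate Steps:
o = 9 (o = 3 - 1*(-6) = 3 + 6 = 9)
a = -819 (a = (-33 - 58)*9 = -91*9 = -819)
V = -2653 (V = 47 - 2700 = -2653)
E(M) = (-1 + M)²/4
(E(-8 - 1*(-17)) + V) + a = ((-1 + (-8 - 1*(-17)))²/4 - 2653) - 819 = ((-1 + (-8 + 17))²/4 - 2653) - 819 = ((-1 + 9)²/4 - 2653) - 819 = ((¼)*8² - 2653) - 819 = ((¼)*64 - 2653) - 819 = (16 - 2653) - 819 = -2637 - 819 = -3456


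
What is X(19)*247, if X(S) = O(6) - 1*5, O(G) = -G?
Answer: -2717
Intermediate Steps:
X(S) = -11 (X(S) = -1*6 - 1*5 = -6 - 5 = -11)
X(19)*247 = -11*247 = -2717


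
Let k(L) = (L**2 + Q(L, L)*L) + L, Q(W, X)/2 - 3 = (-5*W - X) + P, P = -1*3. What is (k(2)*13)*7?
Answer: -3822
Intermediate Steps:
P = -3
Q(W, X) = -10*W - 2*X (Q(W, X) = 6 + 2*((-5*W - X) - 3) = 6 + 2*((-X - 5*W) - 3) = 6 + 2*(-3 - X - 5*W) = 6 + (-6 - 10*W - 2*X) = -10*W - 2*X)
k(L) = L - 11*L**2 (k(L) = (L**2 + (-10*L - 2*L)*L) + L = (L**2 + (-12*L)*L) + L = (L**2 - 12*L**2) + L = -11*L**2 + L = L - 11*L**2)
(k(2)*13)*7 = ((2*(1 - 11*2))*13)*7 = ((2*(1 - 22))*13)*7 = ((2*(-21))*13)*7 = -42*13*7 = -546*7 = -3822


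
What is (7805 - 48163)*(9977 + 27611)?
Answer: -1516976504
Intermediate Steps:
(7805 - 48163)*(9977 + 27611) = -40358*37588 = -1516976504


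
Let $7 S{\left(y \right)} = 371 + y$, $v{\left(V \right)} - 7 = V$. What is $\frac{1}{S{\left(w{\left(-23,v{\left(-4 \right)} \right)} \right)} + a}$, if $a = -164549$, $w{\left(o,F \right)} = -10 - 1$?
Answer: $- \frac{7}{1151483} \approx -6.0791 \cdot 10^{-6}$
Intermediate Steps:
$v{\left(V \right)} = 7 + V$
$w{\left(o,F \right)} = -11$ ($w{\left(o,F \right)} = -10 - 1 = -11$)
$S{\left(y \right)} = 53 + \frac{y}{7}$ ($S{\left(y \right)} = \frac{371 + y}{7} = 53 + \frac{y}{7}$)
$\frac{1}{S{\left(w{\left(-23,v{\left(-4 \right)} \right)} \right)} + a} = \frac{1}{\left(53 + \frac{1}{7} \left(-11\right)\right) - 164549} = \frac{1}{\left(53 - \frac{11}{7}\right) - 164549} = \frac{1}{\frac{360}{7} - 164549} = \frac{1}{- \frac{1151483}{7}} = - \frac{7}{1151483}$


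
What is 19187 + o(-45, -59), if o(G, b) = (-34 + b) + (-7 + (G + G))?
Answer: 18997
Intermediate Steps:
o(G, b) = -41 + b + 2*G (o(G, b) = (-34 + b) + (-7 + 2*G) = -41 + b + 2*G)
19187 + o(-45, -59) = 19187 + (-41 - 59 + 2*(-45)) = 19187 + (-41 - 59 - 90) = 19187 - 190 = 18997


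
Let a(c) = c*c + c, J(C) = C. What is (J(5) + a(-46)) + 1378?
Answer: 3453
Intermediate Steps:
a(c) = c + c² (a(c) = c² + c = c + c²)
(J(5) + a(-46)) + 1378 = (5 - 46*(1 - 46)) + 1378 = (5 - 46*(-45)) + 1378 = (5 + 2070) + 1378 = 2075 + 1378 = 3453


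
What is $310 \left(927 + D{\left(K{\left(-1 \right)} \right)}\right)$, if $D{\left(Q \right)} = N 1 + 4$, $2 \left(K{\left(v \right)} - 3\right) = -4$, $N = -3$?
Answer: $287680$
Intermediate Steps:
$K{\left(v \right)} = 1$ ($K{\left(v \right)} = 3 + \frac{1}{2} \left(-4\right) = 3 - 2 = 1$)
$D{\left(Q \right)} = 1$ ($D{\left(Q \right)} = \left(-3\right) 1 + 4 = -3 + 4 = 1$)
$310 \left(927 + D{\left(K{\left(-1 \right)} \right)}\right) = 310 \left(927 + 1\right) = 310 \cdot 928 = 287680$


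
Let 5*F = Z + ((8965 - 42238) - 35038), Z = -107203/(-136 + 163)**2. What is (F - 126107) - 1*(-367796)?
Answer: 831050483/3645 ≈ 2.2800e+5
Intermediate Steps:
Z = -107203/729 (Z = -107203/(27**2) = -107203/729 ≈ -147.05)
F = -49905922/3645 (F = (-107203/729 + ((8965 - 42238) - 35038))/5 = (-107203/729 + (-33273 - 35038))/5 = (-107203/729 - 68311)/5 = (1/5)*(-49905922/729) = -49905922/3645 ≈ -13692.)
(F - 126107) - 1*(-367796) = (-49905922/3645 - 126107) - 1*(-367796) = -509565937/3645 + 367796 = 831050483/3645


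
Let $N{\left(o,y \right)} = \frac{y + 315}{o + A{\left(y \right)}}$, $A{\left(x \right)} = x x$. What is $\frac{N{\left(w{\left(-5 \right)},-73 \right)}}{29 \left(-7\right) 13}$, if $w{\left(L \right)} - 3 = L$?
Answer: $- \frac{242}{14057953} \approx -1.7214 \cdot 10^{-5}$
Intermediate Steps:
$w{\left(L \right)} = 3 + L$
$A{\left(x \right)} = x^{2}$
$N{\left(o,y \right)} = \frac{315 + y}{o + y^{2}}$ ($N{\left(o,y \right)} = \frac{y + 315}{o + y^{2}} = \frac{315 + y}{o + y^{2}}$)
$\frac{N{\left(w{\left(-5 \right)},-73 \right)}}{29 \left(-7\right) 13} = \frac{\frac{1}{\left(3 - 5\right) + \left(-73\right)^{2}} \left(315 - 73\right)}{29 \left(-7\right) 13} = \frac{\frac{1}{-2 + 5329} \cdot 242}{\left(-203\right) 13} = \frac{\frac{1}{5327} \cdot 242}{-2639} = \frac{1}{5327} \cdot 242 \left(- \frac{1}{2639}\right) = \frac{242}{5327} \left(- \frac{1}{2639}\right) = - \frac{242}{14057953}$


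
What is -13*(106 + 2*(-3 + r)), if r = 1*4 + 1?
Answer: -1430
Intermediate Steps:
r = 5 (r = 4 + 1 = 5)
-13*(106 + 2*(-3 + r)) = -13*(106 + 2*(-3 + 5)) = -13*(106 + 2*2) = -13*(106 + 4) = -13*110 = -1430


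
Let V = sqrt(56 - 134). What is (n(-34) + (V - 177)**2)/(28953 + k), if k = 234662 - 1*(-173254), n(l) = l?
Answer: 31217/436869 - 118*I*sqrt(78)/145623 ≈ 0.071456 - 0.0071565*I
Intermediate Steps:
k = 407916 (k = 234662 + 173254 = 407916)
V = I*sqrt(78) (V = sqrt(-78) = I*sqrt(78) ≈ 8.8318*I)
(n(-34) + (V - 177)**2)/(28953 + k) = (-34 + (I*sqrt(78) - 177)**2)/(28953 + 407916) = (-34 + (-177 + I*sqrt(78))**2)/436869 = (-34 + (-177 + I*sqrt(78))**2)*(1/436869) = -34/436869 + (-177 + I*sqrt(78))**2/436869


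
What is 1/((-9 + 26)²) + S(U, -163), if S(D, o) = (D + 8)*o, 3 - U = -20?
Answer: -1460316/289 ≈ -5053.0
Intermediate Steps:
U = 23 (U = 3 - 1*(-20) = 3 + 20 = 23)
S(D, o) = o*(8 + D) (S(D, o) = (8 + D)*o = o*(8 + D))
1/((-9 + 26)²) + S(U, -163) = 1/((-9 + 26)²) - 163*(8 + 23) = 1/(17²) - 163*31 = 1/289 - 5053 = -1460316/289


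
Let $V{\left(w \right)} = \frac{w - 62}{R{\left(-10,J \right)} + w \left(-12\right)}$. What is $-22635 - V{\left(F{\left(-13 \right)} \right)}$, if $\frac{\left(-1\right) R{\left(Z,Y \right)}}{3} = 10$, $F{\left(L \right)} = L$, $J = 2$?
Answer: $- \frac{950645}{42} \approx -22634.0$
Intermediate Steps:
$R{\left(Z,Y \right)} = -30$ ($R{\left(Z,Y \right)} = \left(-3\right) 10 = -30$)
$V{\left(w \right)} = \frac{-62 + w}{-30 - 12 w}$ ($V{\left(w \right)} = \frac{w - 62}{-30 + w \left(-12\right)} = \frac{-62 + w}{-30 - 12 w}$)
$-22635 - V{\left(F{\left(-13 \right)} \right)} = -22635 - \frac{62 - -13}{6 \left(5 + 2 \left(-13\right)\right)} = -22635 - \frac{62 + 13}{6 \left(5 - 26\right)} = -22635 - \frac{1}{6} \frac{1}{-21} \cdot 75 = -22635 - \frac{1}{6} \left(- \frac{1}{21}\right) 75 = -22635 - - \frac{25}{42} = -22635 + \frac{25}{42} = - \frac{950645}{42}$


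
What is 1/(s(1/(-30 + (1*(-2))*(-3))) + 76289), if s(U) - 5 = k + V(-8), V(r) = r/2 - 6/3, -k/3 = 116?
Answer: 1/75940 ≈ 1.3168e-5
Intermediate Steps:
k = -348 (k = -3*116 = -348)
V(r) = -2 + r/2 (V(r) = r*(½) - 6*⅓ = r/2 - 2 = -2 + r/2)
s(U) = -349 (s(U) = 5 + (-348 + (-2 + (½)*(-8))) = 5 + (-348 + (-2 - 4)) = 5 + (-348 - 6) = 5 - 354 = -349)
1/(s(1/(-30 + (1*(-2))*(-3))) + 76289) = 1/(-349 + 76289) = 1/75940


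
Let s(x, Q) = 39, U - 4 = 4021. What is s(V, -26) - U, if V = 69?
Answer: -3986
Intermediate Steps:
U = 4025 (U = 4 + 4021 = 4025)
s(V, -26) - U = 39 - 1*4025 = 39 - 4025 = -3986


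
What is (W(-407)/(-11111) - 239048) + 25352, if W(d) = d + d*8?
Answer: -2374372593/11111 ≈ -2.1370e+5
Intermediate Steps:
W(d) = 9*d (W(d) = d + 8*d = 9*d)
(W(-407)/(-11111) - 239048) + 25352 = ((9*(-407))/(-11111) - 239048) + 25352 = (-3663*(-1/11111) - 239048) + 25352 = (3663/11111 - 239048) + 25352 = -2656058665/11111 + 25352 = -2374372593/11111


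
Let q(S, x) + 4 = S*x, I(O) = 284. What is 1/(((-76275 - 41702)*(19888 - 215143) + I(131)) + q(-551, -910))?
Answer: 1/23036100825 ≈ 4.3410e-11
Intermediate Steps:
q(S, x) = -4 + S*x
1/(((-76275 - 41702)*(19888 - 215143) + I(131)) + q(-551, -910)) = 1/(((-76275 - 41702)*(19888 - 215143) + 284) + (-4 - 551*(-910))) = 1/((-117977*(-195255) + 284) + (-4 + 501410)) = 1/((23035599135 + 284) + 501406) = 1/(23035599419 + 501406) = 1/23036100825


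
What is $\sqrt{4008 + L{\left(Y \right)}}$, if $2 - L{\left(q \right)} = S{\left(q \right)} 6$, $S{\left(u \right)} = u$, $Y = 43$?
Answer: $2 \sqrt{938} \approx 61.254$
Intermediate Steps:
$L{\left(q \right)} = 2 - 6 q$ ($L{\left(q \right)} = 2 - q 6 = 2 - 6 q$)
$\sqrt{4008 + L{\left(Y \right)}} = \sqrt{4008 + \left(2 - 258\right)} = \sqrt{4008 - 256} = \sqrt{3752} = 2 \sqrt{938}$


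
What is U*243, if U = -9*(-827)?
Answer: 1808649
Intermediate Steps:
U = 7443
U*243 = 7443*243 = 1808649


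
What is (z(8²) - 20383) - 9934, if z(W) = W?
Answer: -30253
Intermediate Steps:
(z(8²) - 20383) - 9934 = (8² - 20383) - 9934 = (64 - 20383) - 9934 = -20319 - 9934 = -30253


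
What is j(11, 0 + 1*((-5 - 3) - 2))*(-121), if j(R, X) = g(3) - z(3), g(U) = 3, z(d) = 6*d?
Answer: 1815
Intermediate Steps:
j(R, X) = -15 (j(R, X) = 3 - 6*3 = 3 - 1*18 = 3 - 18 = -15)
j(11, 0 + 1*((-5 - 3) - 2))*(-121) = -15*(-121) = 1815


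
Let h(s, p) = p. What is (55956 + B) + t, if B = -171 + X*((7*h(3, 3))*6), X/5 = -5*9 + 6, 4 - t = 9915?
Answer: 21304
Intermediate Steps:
t = -9911 (t = 4 - 1*9915 = 4 - 9915 = -9911)
X = -195 (X = 5*(-5*9 + 6) = 5*(-45 + 6) = 5*(-39) = -195)
B = -24741 (B = -171 - 195*7*3*6 = -171 - 4095*6 = -171 - 195*126 = -171 - 24570 = -24741)
(55956 + B) + t = (55956 - 24741) - 9911 = 31215 - 9911 = 21304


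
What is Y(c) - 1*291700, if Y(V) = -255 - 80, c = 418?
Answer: -292035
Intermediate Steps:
Y(V) = -335
Y(c) - 1*291700 = -335 - 1*291700 = -335 - 291700 = -292035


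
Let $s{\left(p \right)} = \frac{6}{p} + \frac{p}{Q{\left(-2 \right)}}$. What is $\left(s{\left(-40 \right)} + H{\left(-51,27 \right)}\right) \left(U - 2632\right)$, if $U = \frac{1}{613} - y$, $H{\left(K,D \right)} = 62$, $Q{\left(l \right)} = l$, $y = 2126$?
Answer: $- \frac{4774560961}{12260} \approx -3.8944 \cdot 10^{5}$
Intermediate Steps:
$U = - \frac{1303237}{613}$ ($U = \frac{1}{613} - 2126 = - \frac{1303237}{613} \approx -2126.0$)
$s{\left(p \right)} = \frac{6}{p} - \frac{p}{2}$ ($s{\left(p \right)} = \frac{6}{p} + \frac{p}{-2} = \frac{6}{p} + p \left(- \frac{1}{2}\right) = \frac{6}{p} - \frac{p}{2}$)
$\left(s{\left(-40 \right)} + H{\left(-51,27 \right)}\right) \left(U - 2632\right) = \left(\left(\frac{6}{-40} - -20\right) + 62\right) \left(- \frac{1303237}{613} - 2632\right) = \left(\left(6 \left(- \frac{1}{40}\right) + 20\right) + 62\right) \left(- \frac{2916653}{613}\right) = \left(\left(- \frac{3}{20} + 20\right) + 62\right) \left(- \frac{2916653}{613}\right) = \left(\frac{397}{20} + 62\right) \left(- \frac{2916653}{613}\right) = \frac{1637}{20} \left(- \frac{2916653}{613}\right) = - \frac{4774560961}{12260}$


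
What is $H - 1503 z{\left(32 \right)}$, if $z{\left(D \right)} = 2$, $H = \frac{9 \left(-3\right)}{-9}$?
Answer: $-3003$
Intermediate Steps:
$H = 3$ ($H = \left(-27\right) \left(- \frac{1}{9}\right) = 3$)
$H - 1503 z{\left(32 \right)} = 3 - 3006 = -3003$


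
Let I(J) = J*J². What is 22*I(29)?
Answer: 536558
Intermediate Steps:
I(J) = J³
22*I(29) = 22*29³ = 22*24389 = 536558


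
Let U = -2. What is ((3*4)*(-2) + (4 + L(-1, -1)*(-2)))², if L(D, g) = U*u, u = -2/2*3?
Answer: 1024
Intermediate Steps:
u = -3 (u = -2*½*3 = -1*3 = -3)
L(D, g) = 6 (L(D, g) = -2*(-3) = 6)
((3*4)*(-2) + (4 + L(-1, -1)*(-2)))² = ((3*4)*(-2) + (4 + 6*(-2)))² = (12*(-2) + (4 - 12))² = (-24 - 8)² = (-32)² = 1024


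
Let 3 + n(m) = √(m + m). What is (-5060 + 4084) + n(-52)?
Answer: -979 + 2*I*√26 ≈ -979.0 + 10.198*I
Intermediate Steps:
n(m) = -3 + √2*√m (n(m) = -3 + √(m + m) = -3 + √(2*m) = -3 + √2*√m)
(-5060 + 4084) + n(-52) = (-5060 + 4084) + (-3 + √2*√(-52)) = -976 + (-3 + √2*(2*I*√13)) = -976 + (-3 + 2*I*√26) = -979 + 2*I*√26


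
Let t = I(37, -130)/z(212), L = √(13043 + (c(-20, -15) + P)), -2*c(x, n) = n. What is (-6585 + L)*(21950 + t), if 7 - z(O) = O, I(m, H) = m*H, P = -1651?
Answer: -5932505520/41 + 450456*√45598/41 ≈ -1.4235e+8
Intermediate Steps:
c(x, n) = -n/2
I(m, H) = H*m
z(O) = 7 - O
L = √45598/2 (L = √(13043 + (-½*(-15) - 1651)) = √(13043 + (15/2 - 1651)) = √(13043 - 3287/2) = √(22799/2) = √45598/2 ≈ 106.77)
t = 962/41 (t = (-130*37)/(7 - 1*212) = -4810/(7 - 212) = -4810/(-205) = -4810*(-1/205) = 962/41 ≈ 23.463)
(-6585 + L)*(21950 + t) = (-6585 + √45598/2)*(21950 + 962/41) = (-6585 + √45598/2)*(900912/41) = -5932505520/41 + 450456*√45598/41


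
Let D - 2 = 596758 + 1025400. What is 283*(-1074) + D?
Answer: 1318218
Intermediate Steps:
D = 1622160 (D = 2 + (596758 + 1025400) = 2 + 1622158 = 1622160)
283*(-1074) + D = 283*(-1074) + 1622160 = -303942 + 1622160 = 1318218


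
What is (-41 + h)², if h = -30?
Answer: 5041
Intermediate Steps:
(-41 + h)² = (-41 - 30)² = (-71)² = 5041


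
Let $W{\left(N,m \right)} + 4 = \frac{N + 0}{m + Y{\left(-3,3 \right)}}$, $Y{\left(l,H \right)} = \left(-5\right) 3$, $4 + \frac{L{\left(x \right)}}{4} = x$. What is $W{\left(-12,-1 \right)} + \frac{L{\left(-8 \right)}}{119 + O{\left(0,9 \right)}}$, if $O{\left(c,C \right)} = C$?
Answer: $- \frac{29}{8} \approx -3.625$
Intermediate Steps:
$L{\left(x \right)} = -16 + 4 x$
$Y{\left(l,H \right)} = -15$
$W{\left(N,m \right)} = -4 + \frac{N}{-15 + m}$ ($W{\left(N,m \right)} = -4 + \frac{N + 0}{m - 15} = -4 + \frac{N}{-15 + m}$)
$W{\left(-12,-1 \right)} + \frac{L{\left(-8 \right)}}{119 + O{\left(0,9 \right)}} = \frac{60 - 12 - -4}{-15 - 1} + \frac{-16 + 4 \left(-8\right)}{119 + 9} = \frac{60 - 12 + 4}{-16} + \frac{-16 - 32}{128} = \left(- \frac{1}{16}\right) 52 - \frac{3}{8} = - \frac{13}{4} - \frac{3}{8} = - \frac{29}{8}$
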